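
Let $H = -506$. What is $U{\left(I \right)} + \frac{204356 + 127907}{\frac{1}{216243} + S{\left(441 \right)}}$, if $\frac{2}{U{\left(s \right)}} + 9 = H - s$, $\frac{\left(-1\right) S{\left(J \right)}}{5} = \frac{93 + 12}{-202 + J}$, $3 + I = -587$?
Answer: $- \frac{1287902919214153}{8514550200} \approx -1.5126 \cdot 10^{5}$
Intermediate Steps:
$I = -590$ ($I = -3 - 587 = -590$)
$S{\left(J \right)} = - \frac{525}{-202 + J}$ ($S{\left(J \right)} = - 5 \frac{93 + 12}{-202 + J} = - 5 \frac{105}{-202 + J} = - \frac{525}{-202 + J}$)
$U{\left(s \right)} = \frac{2}{-515 - s}$ ($U{\left(s \right)} = \frac{2}{-9 - \left(506 + s\right)} = \frac{2}{-515 - s}$)
$U{\left(I \right)} + \frac{204356 + 127907}{\frac{1}{216243} + S{\left(441 \right)}} = - \frac{2}{515 - 590} + \frac{204356 + 127907}{\frac{1}{216243} - \frac{525}{-202 + 441}} = - \frac{2}{-75} + \frac{332263}{\frac{1}{216243} - \frac{525}{239}} = \left(-2\right) \left(- \frac{1}{75}\right) + \frac{332263}{\frac{1}{216243} - \frac{525}{239}} = \frac{2}{75} + \frac{332263}{\frac{1}{216243} - \frac{525}{239}} = \frac{2}{75} + \frac{332263}{- \frac{113527336}{51682077}} = \frac{2}{75} + 332263 \left(- \frac{51682077}{113527336}\right) = \frac{2}{75} - \frac{17172041950251}{113527336} = - \frac{1287902919214153}{8514550200}$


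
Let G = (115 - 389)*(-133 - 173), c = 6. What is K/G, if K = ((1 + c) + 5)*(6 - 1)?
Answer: 5/6987 ≈ 0.00071561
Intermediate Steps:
G = 83844 (G = -274*(-306) = 83844)
K = 60 (K = ((1 + 6) + 5)*(6 - 1) = (7 + 5)*5 = 12*5 = 60)
K/G = 60/83844 = 60*(1/83844) = 5/6987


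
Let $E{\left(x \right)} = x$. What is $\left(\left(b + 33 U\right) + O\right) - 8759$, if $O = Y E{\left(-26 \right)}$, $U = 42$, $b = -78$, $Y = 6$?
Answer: $-7607$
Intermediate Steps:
$O = -156$ ($O = 6 \left(-26\right) = -156$)
$\left(\left(b + 33 U\right) + O\right) - 8759 = \left(\left(-78 + 33 \cdot 42\right) - 156\right) - 8759 = \left(\left(-78 + 1386\right) - 156\right) - 8759 = \left(1308 - 156\right) - 8759 = 1152 - 8759 = -7607$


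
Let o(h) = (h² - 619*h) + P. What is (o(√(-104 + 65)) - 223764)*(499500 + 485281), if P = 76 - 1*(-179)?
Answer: -220145822988 - 609579439*I*√39 ≈ -2.2015e+11 - 3.8068e+9*I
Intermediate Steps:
P = 255 (P = 76 + 179 = 255)
o(h) = 255 + h² - 619*h (o(h) = (h² - 619*h) + 255 = 255 + h² - 619*h)
(o(√(-104 + 65)) - 223764)*(499500 + 485281) = ((255 + (√(-104 + 65))² - 619*√(-104 + 65)) - 223764)*(499500 + 485281) = ((255 + (√(-39))² - 619*I*√39) - 223764)*984781 = ((255 + (I*√39)² - 619*I*√39) - 223764)*984781 = ((255 - 39 - 619*I*√39) - 223764)*984781 = ((216 - 619*I*√39) - 223764)*984781 = (-223548 - 619*I*√39)*984781 = -220145822988 - 609579439*I*√39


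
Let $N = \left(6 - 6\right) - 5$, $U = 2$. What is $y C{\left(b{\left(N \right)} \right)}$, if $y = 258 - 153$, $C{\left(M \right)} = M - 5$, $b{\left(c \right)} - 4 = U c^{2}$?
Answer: $5145$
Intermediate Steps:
$N = -5$ ($N = \left(6 - 6\right) - 5 = 0 - 5 = -5$)
$b{\left(c \right)} = 4 + 2 c^{2}$
$C{\left(M \right)} = -5 + M$ ($C{\left(M \right)} = M - 5 = -5 + M$)
$y = 105$ ($y = 258 - 153 = 105$)
$y C{\left(b{\left(N \right)} \right)} = 105 \left(-5 + \left(4 + 2 \left(-5\right)^{2}\right)\right) = 105 \left(-5 + \left(4 + 2 \cdot 25\right)\right) = 105 \left(-5 + \left(4 + 50\right)\right) = 105 \left(-5 + 54\right) = 105 \cdot 49 = 5145$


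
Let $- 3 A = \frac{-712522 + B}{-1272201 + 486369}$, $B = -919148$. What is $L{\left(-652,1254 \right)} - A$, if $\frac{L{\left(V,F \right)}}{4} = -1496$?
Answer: $- \frac{17160127}{2868} \approx -5983.3$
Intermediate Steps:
$A = - \frac{1985}{2868}$ ($A = - \frac{\left(-712522 - 919148\right) \frac{1}{-1272201 + 486369}}{3} = - \frac{\left(-1631670\right) \frac{1}{-785832}}{3} = - \frac{\left(-1631670\right) \left(- \frac{1}{785832}\right)}{3} = \left(- \frac{1}{3}\right) \frac{1985}{956} = - \frac{1985}{2868} \approx -0.69212$)
$L{\left(V,F \right)} = -5984$ ($L{\left(V,F \right)} = 4 \left(-1496\right) = -5984$)
$L{\left(-652,1254 \right)} - A = -5984 - - \frac{1985}{2868} = -5984 + \frac{1985}{2868} = - \frac{17160127}{2868}$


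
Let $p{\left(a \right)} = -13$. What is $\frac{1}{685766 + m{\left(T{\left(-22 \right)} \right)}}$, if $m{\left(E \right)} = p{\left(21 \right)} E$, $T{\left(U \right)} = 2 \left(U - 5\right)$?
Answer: $\frac{1}{686468} \approx 1.4567 \cdot 10^{-6}$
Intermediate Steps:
$T{\left(U \right)} = -10 + 2 U$ ($T{\left(U \right)} = 2 \left(-5 + U\right) = -10 + 2 U$)
$m{\left(E \right)} = - 13 E$
$\frac{1}{685766 + m{\left(T{\left(-22 \right)} \right)}} = \frac{1}{685766 - 13 \left(-10 + 2 \left(-22\right)\right)} = \frac{1}{685766 - 13 \left(-10 - 44\right)} = \frac{1}{685766 - -702} = \frac{1}{685766 + 702} = \frac{1}{686468}$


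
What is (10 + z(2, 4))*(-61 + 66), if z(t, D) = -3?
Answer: 35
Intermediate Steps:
(10 + z(2, 4))*(-61 + 66) = (10 - 3)*(-61 + 66) = 7*5 = 35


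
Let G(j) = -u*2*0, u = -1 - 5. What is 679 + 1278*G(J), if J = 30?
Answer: 679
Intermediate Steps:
u = -6
G(j) = 0 (G(j) = -(-6*2)*0 = -(-12)*0 = -1*0 = 0)
679 + 1278*G(J) = 679 + 1278*0 = 679 + 0 = 679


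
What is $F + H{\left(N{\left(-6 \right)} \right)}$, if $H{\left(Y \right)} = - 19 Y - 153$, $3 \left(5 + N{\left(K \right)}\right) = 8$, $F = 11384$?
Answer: $\frac{33826}{3} \approx 11275.0$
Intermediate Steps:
$N{\left(K \right)} = - \frac{7}{3}$ ($N{\left(K \right)} = -5 + \frac{1}{3} \cdot 8 = -5 + \frac{8}{3} = - \frac{7}{3}$)
$H{\left(Y \right)} = -153 - 19 Y$
$F + H{\left(N{\left(-6 \right)} \right)} = 11384 - \frac{326}{3} = \frac{33826}{3}$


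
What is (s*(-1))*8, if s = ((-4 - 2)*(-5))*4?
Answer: -960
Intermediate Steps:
s = 120 (s = -6*(-5)*4 = 30*4 = 120)
(s*(-1))*8 = (120*(-1))*8 = -120*8 = -960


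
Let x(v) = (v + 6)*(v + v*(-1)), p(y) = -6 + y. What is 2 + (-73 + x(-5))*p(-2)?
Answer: 586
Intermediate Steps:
x(v) = 0 (x(v) = (6 + v)*(v - v) = (6 + v)*0 = 0)
2 + (-73 + x(-5))*p(-2) = 2 + (-73 + 0)*(-6 - 2) = 2 - 73*(-8) = 2 + 584 = 586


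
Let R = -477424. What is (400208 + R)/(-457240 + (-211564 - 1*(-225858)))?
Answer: 38608/221473 ≈ 0.17432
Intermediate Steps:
(400208 + R)/(-457240 + (-211564 - 1*(-225858))) = (400208 - 477424)/(-457240 + (-211564 - 1*(-225858))) = -77216/(-457240 + (-211564 + 225858)) = -77216/(-457240 + 14294) = -77216/(-442946) = -77216*(-1/442946) = 38608/221473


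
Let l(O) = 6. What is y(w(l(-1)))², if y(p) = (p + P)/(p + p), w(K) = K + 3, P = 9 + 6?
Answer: 16/9 ≈ 1.7778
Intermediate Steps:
P = 15
w(K) = 3 + K
y(p) = (15 + p)/(2*p) (y(p) = (p + 15)/(p + p) = (15 + p)/((2*p)) = (15 + p)*(1/(2*p)) = (15 + p)/(2*p))
y(w(l(-1)))² = ((15 + (3 + 6))/(2*(3 + 6)))² = ((½)*(15 + 9)/9)² = ((½)*(⅑)*24)² = (4/3)² = 16/9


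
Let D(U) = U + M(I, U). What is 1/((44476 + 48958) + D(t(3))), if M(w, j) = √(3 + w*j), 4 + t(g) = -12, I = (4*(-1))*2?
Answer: 93418/8726922593 - √131/8726922593 ≈ 1.0703e-5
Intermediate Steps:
I = -8 (I = -4*2 = -8)
t(g) = -16 (t(g) = -4 - 12 = -16)
M(w, j) = √(3 + j*w)
D(U) = U + √(3 - 8*U) (D(U) = U + √(3 + U*(-8)) = U + √(3 - 8*U))
1/((44476 + 48958) + D(t(3))) = 1/((44476 + 48958) + (-16 + √(3 - 8*(-16)))) = 1/(93434 + (-16 + √(3 + 128))) = 1/(93434 + (-16 + √131)) = 1/(93418 + √131)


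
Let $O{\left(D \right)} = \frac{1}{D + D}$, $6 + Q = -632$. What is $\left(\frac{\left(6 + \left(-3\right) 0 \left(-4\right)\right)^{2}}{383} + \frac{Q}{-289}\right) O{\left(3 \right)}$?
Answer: $\frac{127379}{332061} \approx 0.3836$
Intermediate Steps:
$Q = -638$ ($Q = -6 - 632 = -638$)
$O{\left(D \right)} = \frac{1}{2 D}$
$\left(\frac{\left(6 + \left(-3\right) 0 \left(-4\right)\right)^{2}}{383} + \frac{Q}{-289}\right) O{\left(3 \right)} = \left(\frac{\left(6 + \left(-3\right) 0 \left(-4\right)\right)^{2}}{383} - \frac{638}{-289}\right) \frac{1}{2 \cdot 3} = \left(\left(6 + 0 \left(-4\right)\right)^{2} \cdot \frac{1}{383} - - \frac{638}{289}\right) \frac{1}{2} \cdot \frac{1}{3} = \left(\left(6 + 0\right)^{2} \cdot \frac{1}{383} + \frac{638}{289}\right) \frac{1}{6} = \left(6^{2} \cdot \frac{1}{383} + \frac{638}{289}\right) \frac{1}{6} = \left(36 \cdot \frac{1}{383} + \frac{638}{289}\right) \frac{1}{6} = \left(\frac{36}{383} + \frac{638}{289}\right) \frac{1}{6} = \frac{254758}{110687} \cdot \frac{1}{6} = \frac{127379}{332061}$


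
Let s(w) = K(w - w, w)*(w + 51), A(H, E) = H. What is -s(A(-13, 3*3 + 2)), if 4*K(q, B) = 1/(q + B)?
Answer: 19/26 ≈ 0.73077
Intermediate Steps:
K(q, B) = 1/(4*(B + q)) (K(q, B) = 1/(4*(q + B)) = 1/(4*(B + q)))
s(w) = (51 + w)/(4*w) (s(w) = (1/(4*(w + (w - w))))*(w + 51) = (1/(4*(w + 0)))*(51 + w) = (1/(4*w))*(51 + w) = (51 + w)/(4*w))
-s(A(-13, 3*3 + 2)) = -(51 - 13)/(4*(-13)) = -(-1)*38/(4*13) = -1*(-19/26) = 19/26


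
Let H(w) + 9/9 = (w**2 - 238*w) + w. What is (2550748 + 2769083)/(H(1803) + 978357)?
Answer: 231297/165298 ≈ 1.3993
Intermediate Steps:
H(w) = -1 + w**2 - 237*w (H(w) = -1 + ((w**2 - 238*w) + w) = -1 + (w**2 - 237*w) = -1 + w**2 - 237*w)
(2550748 + 2769083)/(H(1803) + 978357) = (2550748 + 2769083)/((-1 + 1803**2 - 237*1803) + 978357) = 5319831/((-1 + 3250809 - 427311) + 978357) = 5319831/(2823497 + 978357) = 5319831/3801854 = 5319831*(1/3801854) = 231297/165298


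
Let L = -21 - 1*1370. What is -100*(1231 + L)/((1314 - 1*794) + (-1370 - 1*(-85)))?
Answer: -3200/153 ≈ -20.915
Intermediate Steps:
L = -1391 (L = -21 - 1370 = -1391)
-100*(1231 + L)/((1314 - 1*794) + (-1370 - 1*(-85))) = -100*(1231 - 1391)/((1314 - 1*794) + (-1370 - 1*(-85))) = -(-16000)/((1314 - 794) + (-1370 + 85)) = -(-16000)/(520 - 1285) = -(-16000)/(-765) = -(-16000)*(-1)/765 = -100*32/153 = -3200/153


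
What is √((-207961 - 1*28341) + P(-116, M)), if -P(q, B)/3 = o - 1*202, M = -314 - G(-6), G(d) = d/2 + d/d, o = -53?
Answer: I*√235537 ≈ 485.32*I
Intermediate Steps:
G(d) = 1 + d/2 (G(d) = d*(½) + 1 = d/2 + 1 = 1 + d/2)
M = -312 (M = -314 - (1 + (½)*(-6)) = -314 - (1 - 3) = -314 - 1*(-2) = -314 + 2 = -312)
P(q, B) = 765 (P(q, B) = -3*(-53 - 1*202) = -3*(-53 - 202) = -3*(-255) = 765)
√((-207961 - 1*28341) + P(-116, M)) = √((-207961 - 1*28341) + 765) = √((-207961 - 28341) + 765) = √(-236302 + 765) = √(-235537) = I*√235537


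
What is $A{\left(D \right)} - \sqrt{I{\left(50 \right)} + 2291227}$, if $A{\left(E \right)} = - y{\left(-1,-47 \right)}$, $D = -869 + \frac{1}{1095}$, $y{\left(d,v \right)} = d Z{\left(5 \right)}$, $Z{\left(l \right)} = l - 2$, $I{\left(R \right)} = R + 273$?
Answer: $3 - 5 \sqrt{91662} \approx -1510.8$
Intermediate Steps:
$I{\left(R \right)} = 273 + R$
$Z{\left(l \right)} = -2 + l$ ($Z{\left(l \right)} = l - 2 = -2 + l$)
$y{\left(d,v \right)} = 3 d$ ($y{\left(d,v \right)} = d \left(-2 + 5\right) = d 3 = 3 d$)
$D = - \frac{951554}{1095}$ ($D = -869 + \frac{1}{1095} = - \frac{951554}{1095} \approx -869.0$)
$A{\left(E \right)} = 3$ ($A{\left(E \right)} = - 3 \left(-1\right) = \left(-1\right) \left(-3\right) = 3$)
$A{\left(D \right)} - \sqrt{I{\left(50 \right)} + 2291227} = 3 - \sqrt{\left(273 + 50\right) + 2291227} = 3 - \sqrt{323 + 2291227} = 3 - \sqrt{2291550} = 3 - 5 \sqrt{91662}$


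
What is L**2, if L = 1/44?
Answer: 1/1936 ≈ 0.00051653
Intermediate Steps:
L = 1/44 ≈ 0.022727
L**2 = (1/44)**2 = 1/1936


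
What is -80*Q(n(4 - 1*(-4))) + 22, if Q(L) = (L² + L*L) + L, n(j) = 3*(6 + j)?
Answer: -285578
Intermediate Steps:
n(j) = 18 + 3*j
Q(L) = L + 2*L² (Q(L) = (L² + L²) + L = 2*L² + L = L + 2*L²)
-80*Q(n(4 - 1*(-4))) + 22 = -80*(18 + 3*(4 - 1*(-4)))*(1 + 2*(18 + 3*(4 - 1*(-4)))) + 22 = -80*(18 + 3*(4 + 4))*(1 + 2*(18 + 3*(4 + 4))) + 22 = -80*(18 + 3*8)*(1 + 2*(18 + 3*8)) + 22 = -80*(18 + 24)*(1 + 2*(18 + 24)) + 22 = -3360*(1 + 2*42) + 22 = -3360*(1 + 84) + 22 = -3360*85 + 22 = -80*3570 + 22 = -285600 + 22 = -285578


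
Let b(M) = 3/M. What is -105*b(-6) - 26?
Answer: 53/2 ≈ 26.500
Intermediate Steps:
-105*b(-6) - 26 = -315/(-6) - 26 = -315*(-1)/6 - 26 = -105*(-1/2) - 26 = 105/2 - 26 = 53/2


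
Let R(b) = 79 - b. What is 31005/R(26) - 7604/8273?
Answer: 4832101/8273 ≈ 584.08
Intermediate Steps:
31005/R(26) - 7604/8273 = 31005/(79 - 1*26) - 7604/8273 = 31005/(79 - 26) - 7604*1/8273 = 31005/53 - 7604/8273 = 31005*(1/53) - 7604/8273 = 585 - 7604/8273 = 4832101/8273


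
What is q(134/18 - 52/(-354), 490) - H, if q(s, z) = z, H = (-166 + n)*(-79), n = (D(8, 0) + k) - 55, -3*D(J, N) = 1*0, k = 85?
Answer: -10254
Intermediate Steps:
D(J, N) = 0 (D(J, N) = -0/3 = -⅓*0 = 0)
n = 30 (n = (0 + 85) - 55 = 85 - 55 = 30)
H = 10744 (H = (-166 + 30)*(-79) = -136*(-79) = 10744)
q(134/18 - 52/(-354), 490) - H = 490 - 1*10744 = 490 - 10744 = -10254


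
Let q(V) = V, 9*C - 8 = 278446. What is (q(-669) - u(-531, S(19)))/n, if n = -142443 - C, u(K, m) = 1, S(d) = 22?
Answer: 2010/520147 ≈ 0.0038643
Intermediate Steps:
C = 92818/3 (C = 8/9 + (⅑)*278446 = 8/9 + 278446/9 = 92818/3 ≈ 30939.)
n = -520147/3 (n = -142443 - 1*92818/3 = -142443 - 92818/3 = -520147/3 ≈ -1.7338e+5)
(q(-669) - u(-531, S(19)))/n = (-669 - 1*1)/(-520147/3) = (-669 - 1)*(-3/520147) = -670*(-3/520147) = 2010/520147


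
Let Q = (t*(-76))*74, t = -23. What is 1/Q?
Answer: 1/129352 ≈ 7.7308e-6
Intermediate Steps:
Q = 129352 (Q = -23*(-76)*74 = 1748*74 = 129352)
1/Q = 1/129352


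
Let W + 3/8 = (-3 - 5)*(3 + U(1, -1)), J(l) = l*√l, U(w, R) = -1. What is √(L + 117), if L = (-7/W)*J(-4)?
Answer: √(2007837 - 58688*I)/131 ≈ 10.818 - 0.15807*I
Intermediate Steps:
J(l) = l^(3/2)
W = -131/8 (W = -3/8 + (-3 - 5)*(3 - 1) = -3/8 - 8*2 = -3/8 - 16 = -131/8 ≈ -16.375)
L = -448*I/131 (L = (-7/(-131/8))*(-4)^(3/2) = (-7*(-8/131))*(-8*I) = 56*(-8*I)/131 = -448*I/131 ≈ -3.4198*I)
√(L + 117) = √(-448*I/131 + 117) = √(117 - 448*I/131)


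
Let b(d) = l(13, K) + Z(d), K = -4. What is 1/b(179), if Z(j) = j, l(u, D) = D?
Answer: 1/175 ≈ 0.0057143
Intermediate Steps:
b(d) = -4 + d
1/b(179) = 1/(-4 + 179) = 1/175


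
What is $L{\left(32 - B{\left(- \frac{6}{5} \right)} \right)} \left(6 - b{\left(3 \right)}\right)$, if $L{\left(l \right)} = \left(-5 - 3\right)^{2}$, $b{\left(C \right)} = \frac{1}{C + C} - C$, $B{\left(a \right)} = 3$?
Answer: $\frac{1696}{3} \approx 565.33$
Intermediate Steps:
$b{\left(C \right)} = \frac{1}{2 C} - C$
$L{\left(l \right)} = 64$ ($L{\left(l \right)} = \left(-8\right)^{2} = 64$)
$L{\left(32 - B{\left(- \frac{6}{5} \right)} \right)} \left(6 - b{\left(3 \right)}\right) = 64 \left(6 - \left(\frac{1}{2 \cdot 3} - 3\right)\right) = 64 \left(6 - \left(\frac{1}{2} \cdot \frac{1}{3} - 3\right)\right) = 64 \left(6 - \left(\frac{1}{6} - 3\right)\right) = 64 \left(6 - - \frac{17}{6}\right) = 64 \left(6 + \frac{17}{6}\right) = 64 \cdot \frac{53}{6} = \frac{1696}{3}$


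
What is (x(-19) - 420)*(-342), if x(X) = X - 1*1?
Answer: 150480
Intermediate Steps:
x(X) = -1 + X (x(X) = X - 1 = -1 + X)
(x(-19) - 420)*(-342) = ((-1 - 19) - 420)*(-342) = (-20 - 420)*(-342) = -440*(-342) = 150480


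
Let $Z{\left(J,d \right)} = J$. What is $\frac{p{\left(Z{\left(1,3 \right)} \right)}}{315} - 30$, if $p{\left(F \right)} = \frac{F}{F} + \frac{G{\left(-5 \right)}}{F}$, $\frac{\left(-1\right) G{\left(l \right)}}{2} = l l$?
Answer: $- \frac{1357}{45} \approx -30.156$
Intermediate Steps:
$G{\left(l \right)} = - 2 l^{2}$ ($G{\left(l \right)} = - 2 l l = - 2 l^{2}$)
$p{\left(F \right)} = 1 - \frac{50}{F}$ ($p{\left(F \right)} = \frac{F}{F} + \frac{\left(-2\right) \left(-5\right)^{2}}{F} = 1 + \frac{\left(-2\right) 25}{F} = 1 - \frac{50}{F}$)
$\frac{p{\left(Z{\left(1,3 \right)} \right)}}{315} - 30 = \frac{1^{-1} \left(-50 + 1\right)}{315} - 30 = \frac{1 \left(-49\right)}{315} - 30 = \frac{1}{315} \left(-49\right) - 30 = - \frac{7}{45} - 30 = - \frac{1357}{45}$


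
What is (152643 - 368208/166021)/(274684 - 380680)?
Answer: -8447191765/5865853972 ≈ -1.4401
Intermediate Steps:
(152643 - 368208/166021)/(274684 - 380680) = (152643 - 368208*1/166021)/(-105996) = (152643 - 368208/166021)*(-1/105996) = (25341575295/166021)*(-1/105996) = -8447191765/5865853972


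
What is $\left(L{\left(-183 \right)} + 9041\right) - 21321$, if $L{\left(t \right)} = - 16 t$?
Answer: $-9352$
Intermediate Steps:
$\left(L{\left(-183 \right)} + 9041\right) - 21321 = \left(\left(-16\right) \left(-183\right) + 9041\right) - 21321 = \left(2928 + 9041\right) - 21321 = 11969 - 21321 = -9352$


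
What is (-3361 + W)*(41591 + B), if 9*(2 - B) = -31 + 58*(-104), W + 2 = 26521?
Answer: 2936434400/3 ≈ 9.7881e+8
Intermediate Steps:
W = 26519 (W = -2 + 26521 = 26519)
B = 2027/3 (B = 2 - (-31 + 58*(-104))/9 = 2 - (-31 - 6032)/9 = 2 - ⅑*(-6063) = 2 + 2021/3 = 2027/3 ≈ 675.67)
(-3361 + W)*(41591 + B) = (-3361 + 26519)*(41591 + 2027/3) = 23158*(126800/3) = 2936434400/3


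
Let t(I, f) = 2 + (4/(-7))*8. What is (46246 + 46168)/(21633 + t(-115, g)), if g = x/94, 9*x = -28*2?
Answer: 15778/3693 ≈ 4.2724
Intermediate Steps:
x = -56/9 (x = (-28*2)/9 = (⅑)*(-56) = -56/9 ≈ -6.2222)
g = -28/423 (g = -56/9/94 = -56/9*1/94 = -28/423 ≈ -0.066194)
t(I, f) = -18/7 (t(I, f) = 2 + (4*(-⅐))*8 = 2 - 4/7*8 = 2 - 32/7 = -18/7)
(46246 + 46168)/(21633 + t(-115, g)) = (46246 + 46168)/(21633 - 18/7) = 92414/(151413/7) = 92414*(7/151413) = 15778/3693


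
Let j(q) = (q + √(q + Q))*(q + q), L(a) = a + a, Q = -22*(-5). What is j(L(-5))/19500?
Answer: 0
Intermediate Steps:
Q = 110
L(a) = 2*a
j(q) = 2*q*(q + √(110 + q)) (j(q) = (q + √(q + 110))*(q + q) = (q + √(110 + q))*(2*q) = 2*q*(q + √(110 + q)))
j(L(-5))/19500 = (2*(2*(-5))*(2*(-5) + √(110 + 2*(-5))))/19500 = (2*(-10)*(-10 + √(110 - 10)))*(1/19500) = (2*(-10)*(-10 + √100))*(1/19500) = (2*(-10)*(-10 + 10))*(1/19500) = (2*(-10)*0)*(1/19500) = 0*(1/19500) = 0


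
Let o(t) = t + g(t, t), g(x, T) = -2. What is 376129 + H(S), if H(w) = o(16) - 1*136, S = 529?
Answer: 376007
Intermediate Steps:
o(t) = -2 + t (o(t) = t - 2 = -2 + t)
H(w) = -122 (H(w) = (-2 + 16) - 1*136 = 14 - 136 = -122)
376129 + H(S) = 376129 - 122 = 376007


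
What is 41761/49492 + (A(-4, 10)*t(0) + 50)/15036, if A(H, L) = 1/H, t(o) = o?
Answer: 157598249/186040428 ≈ 0.84712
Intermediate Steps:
41761/49492 + (A(-4, 10)*t(0) + 50)/15036 = 41761/49492 + (0/(-4) + 50)/15036 = 41761*(1/49492) + (-1/4*0 + 50)*(1/15036) = 41761/49492 + (0 + 50)*(1/15036) = 41761/49492 + 50*(1/15036) = 41761/49492 + 25/7518 = 157598249/186040428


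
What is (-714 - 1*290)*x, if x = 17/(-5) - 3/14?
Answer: 127006/35 ≈ 3628.7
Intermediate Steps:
x = -253/70 (x = 17*(-1/5) - 3*1/14 = -17/5 - 3/14 = -253/70 ≈ -3.6143)
(-714 - 1*290)*x = (-714 - 1*290)*(-253/70) = (-714 - 290)*(-253/70) = -1004*(-253/70) = 127006/35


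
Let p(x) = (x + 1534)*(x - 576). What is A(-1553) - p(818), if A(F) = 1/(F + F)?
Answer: -1767885505/3106 ≈ -5.6918e+5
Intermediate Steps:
p(x) = (-576 + x)*(1534 + x) (p(x) = (1534 + x)*(-576 + x) = (-576 + x)*(1534 + x))
A(F) = 1/(2*F)
A(-1553) - p(818) = (½)/(-1553) - (-883584 + 818² + 958*818) = (½)*(-1/1553) - (-883584 + 669124 + 783644) = -1/3106 - 1*569184 = -1/3106 - 569184 = -1767885505/3106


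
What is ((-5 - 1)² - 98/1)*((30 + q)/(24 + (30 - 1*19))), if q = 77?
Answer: -6634/35 ≈ -189.54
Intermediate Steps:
((-5 - 1)² - 98/1)*((30 + q)/(24 + (30 - 1*19))) = ((-5 - 1)² - 98/1)*((30 + 77)/(24 + (30 - 1*19))) = ((-6)² - 98*1)*(107/(24 + (30 - 19))) = (36 - 98)*(107/(24 + 11)) = -6634/35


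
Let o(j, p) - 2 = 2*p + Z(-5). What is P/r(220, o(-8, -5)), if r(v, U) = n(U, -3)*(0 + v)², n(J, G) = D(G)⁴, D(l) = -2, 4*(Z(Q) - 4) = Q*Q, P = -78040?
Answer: -1951/19360 ≈ -0.10077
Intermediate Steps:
Z(Q) = 4 + Q²/4 (Z(Q) = 4 + (Q*Q)/4 = 4 + Q²/4)
o(j, p) = 49/4 + 2*p (o(j, p) = 2 + (2*p + (4 + (¼)*(-5)²)) = 2 + (2*p + (4 + (¼)*25)) = 2 + (2*p + (4 + 25/4)) = 2 + (2*p + 41/4) = 2 + (41/4 + 2*p) = 49/4 + 2*p)
n(J, G) = 16 (n(J, G) = (-2)⁴ = 16)
r(v, U) = 16*v² (r(v, U) = 16*(0 + v)² = 16*v²)
P/r(220, o(-8, -5)) = -78040/(16*220²) = -78040/(16*48400) = -78040/774400 = -78040*1/774400 = -1951/19360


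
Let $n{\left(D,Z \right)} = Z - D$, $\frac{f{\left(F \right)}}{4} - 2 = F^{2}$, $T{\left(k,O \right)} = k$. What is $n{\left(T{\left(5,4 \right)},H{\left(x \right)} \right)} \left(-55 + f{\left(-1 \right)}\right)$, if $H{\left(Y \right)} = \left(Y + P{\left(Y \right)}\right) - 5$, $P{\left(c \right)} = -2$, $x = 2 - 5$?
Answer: $645$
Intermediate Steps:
$x = -3$ ($x = 2 - 5 = -3$)
$H{\left(Y \right)} = -7 + Y$ ($H{\left(Y \right)} = \left(Y - 2\right) - 5 = \left(-2 + Y\right) - 5 = -7 + Y$)
$f{\left(F \right)} = 8 + 4 F^{2}$
$n{\left(T{\left(5,4 \right)},H{\left(x \right)} \right)} \left(-55 + f{\left(-1 \right)}\right) = \left(\left(-7 - 3\right) - 5\right) \left(-55 + \left(8 + 4 \left(-1\right)^{2}\right)\right) = \left(-10 - 5\right) \left(-55 + \left(8 + 4 \cdot 1\right)\right) = - 15 \left(-55 + \left(8 + 4\right)\right) = - 15 \left(-55 + 12\right) = \left(-15\right) \left(-43\right) = 645$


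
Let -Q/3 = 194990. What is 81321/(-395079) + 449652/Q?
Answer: -12512133771/12839409035 ≈ -0.97451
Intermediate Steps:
Q = -584970 (Q = -3*194990 = -584970)
81321/(-395079) + 449652/Q = 81321/(-395079) + 449652/(-584970) = 81321*(-1/395079) + 449652*(-1/584970) = -27107/131693 - 74942/97495 = -12512133771/12839409035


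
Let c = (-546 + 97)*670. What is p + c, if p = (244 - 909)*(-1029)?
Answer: 383455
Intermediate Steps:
c = -300830 (c = -449*670 = -300830)
p = 684285 (p = -665*(-1029) = 684285)
p + c = 684285 - 300830 = 383455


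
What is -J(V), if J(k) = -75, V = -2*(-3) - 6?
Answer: 75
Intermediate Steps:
V = 0 (V = 6 - 6 = 0)
-J(V) = -1*(-75) = 75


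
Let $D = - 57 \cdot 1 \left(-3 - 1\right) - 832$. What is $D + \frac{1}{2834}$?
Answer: $- \frac{1711735}{2834} \approx -604.0$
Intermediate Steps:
$D = -604$ ($D = - 57 \cdot 1 \left(-4\right) - 832 = \left(-57\right) \left(-4\right) - 832 = 228 - 832 = -604$)
$D + \frac{1}{2834} = -604 + \frac{1}{2834} = - \frac{1711735}{2834}$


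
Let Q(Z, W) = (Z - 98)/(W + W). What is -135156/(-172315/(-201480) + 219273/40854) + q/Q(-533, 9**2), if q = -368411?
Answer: 78496153283148066/1077303798085 ≈ 72864.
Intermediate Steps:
Q(Z, W) = (-98 + Z)/(2*W) (Q(Z, W) = (-98 + Z)/((2*W)) = (-98 + Z)*(1/(2*W)) = (-98 + Z)/(2*W))
-135156/(-172315/(-201480) + 219273/40854) + q/Q(-533, 9**2) = -135156/(-172315/(-201480) + 219273/40854) - 368411*162/(-98 - 533) = -135156/(-172315*(-1/201480) + 219273*(1/40854)) - 368411/((1/2)*(-631)/81) = -135156/(34463/40296 + 73091/13618) - 368411/((1/2)*(1/81)*(-631)) = -135156/1707296035/274375464 - 368411/(-631/162) = -135156*274375464/1707296035 - 368411*(-162/631) = -37083490212384/1707296035 + 59682582/631 = 78496153283148066/1077303798085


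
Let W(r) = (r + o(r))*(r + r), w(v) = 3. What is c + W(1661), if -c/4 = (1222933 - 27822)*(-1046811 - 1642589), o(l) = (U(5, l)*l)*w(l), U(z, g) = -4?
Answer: 12856465397338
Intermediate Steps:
o(l) = -12*l (o(l) = -4*l*3 = -12*l)
c = 12856526093600 (c = -4*(1222933 - 27822)*(-1046811 - 1642589) = -4780444*(-2689400) = -4*(-3214131523400) = 12856526093600)
W(r) = -22*r² (W(r) = (r - 12*r)*(r + r) = (-11*r)*(2*r) = -22*r²)
c + W(1661) = 12856526093600 - 22*1661² = 12856526093600 - 22*2758921 = 12856526093600 - 60696262 = 12856465397338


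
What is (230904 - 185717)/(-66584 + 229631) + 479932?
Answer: 78251517991/163047 ≈ 4.7993e+5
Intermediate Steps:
(230904 - 185717)/(-66584 + 229631) + 479932 = 45187/163047 + 479932 = 78251517991/163047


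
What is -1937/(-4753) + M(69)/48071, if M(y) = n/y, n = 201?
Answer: 2141929572/5255073649 ≈ 0.40759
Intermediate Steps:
M(y) = 201/y
-1937/(-4753) + M(69)/48071 = -1937/(-4753) + (201/69)/48071 = -1937*(-1/4753) + (201*(1/69))*(1/48071) = 1937/4753 + (67/23)*(1/48071) = 1937/4753 + 67/1105633 = 2141929572/5255073649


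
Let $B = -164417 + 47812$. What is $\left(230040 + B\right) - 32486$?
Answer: $80949$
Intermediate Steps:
$B = -116605$
$\left(230040 + B\right) - 32486 = \left(230040 - 116605\right) - 32486 = 113435 - 32486 = 80949$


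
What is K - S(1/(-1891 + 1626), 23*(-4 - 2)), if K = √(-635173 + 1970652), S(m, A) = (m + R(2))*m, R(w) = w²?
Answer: 1059/70225 + √1335479 ≈ 1155.6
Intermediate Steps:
S(m, A) = m*(4 + m) (S(m, A) = (m + 2²)*m = (m + 4)*m = (4 + m)*m = m*(4 + m))
K = √1335479 ≈ 1155.6
K - S(1/(-1891 + 1626), 23*(-4 - 2)) = √1335479 - (4 + 1/(-1891 + 1626))/(-1891 + 1626) = √1335479 - (4 + 1/(-265))/(-265) = √1335479 - (-1)*(4 - 1/265)/265 = √1335479 - (-1)*1059/(265*265) = √1335479 - 1*(-1059/70225) = √1335479 + 1059/70225 = 1059/70225 + √1335479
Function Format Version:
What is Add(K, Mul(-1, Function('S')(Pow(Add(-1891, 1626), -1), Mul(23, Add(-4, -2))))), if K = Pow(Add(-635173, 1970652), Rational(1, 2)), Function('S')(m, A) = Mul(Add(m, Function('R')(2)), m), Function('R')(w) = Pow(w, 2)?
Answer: Add(Rational(1059, 70225), Pow(1335479, Rational(1, 2))) ≈ 1155.6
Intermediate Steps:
Function('S')(m, A) = Mul(m, Add(4, m)) (Function('S')(m, A) = Mul(Add(m, Pow(2, 2)), m) = Mul(Add(m, 4), m) = Mul(Add(4, m), m) = Mul(m, Add(4, m)))
K = Pow(1335479, Rational(1, 2)) ≈ 1155.6
Add(K, Mul(-1, Function('S')(Pow(Add(-1891, 1626), -1), Mul(23, Add(-4, -2))))) = Add(Pow(1335479, Rational(1, 2)), Mul(-1, Mul(Pow(Add(-1891, 1626), -1), Add(4, Pow(Add(-1891, 1626), -1))))) = Add(Pow(1335479, Rational(1, 2)), Mul(-1, Mul(Pow(-265, -1), Add(4, Pow(-265, -1))))) = Add(Pow(1335479, Rational(1, 2)), Mul(-1, Mul(Rational(-1, 265), Add(4, Rational(-1, 265))))) = Add(Pow(1335479, Rational(1, 2)), Mul(-1, Mul(Rational(-1, 265), Rational(1059, 265)))) = Add(Pow(1335479, Rational(1, 2)), Mul(-1, Rational(-1059, 70225))) = Add(Pow(1335479, Rational(1, 2)), Rational(1059, 70225)) = Add(Rational(1059, 70225), Pow(1335479, Rational(1, 2)))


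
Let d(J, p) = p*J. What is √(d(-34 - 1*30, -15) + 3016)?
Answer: 2*√994 ≈ 63.056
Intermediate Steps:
d(J, p) = J*p
√(d(-34 - 1*30, -15) + 3016) = √((-34 - 1*30)*(-15) + 3016) = √((-34 - 30)*(-15) + 3016) = √(-64*(-15) + 3016) = √(960 + 3016) = √3976 = 2*√994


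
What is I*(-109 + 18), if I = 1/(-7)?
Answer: 13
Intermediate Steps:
I = -⅐ ≈ -0.14286
I*(-109 + 18) = -(-109 + 18)/7 = -⅐*(-91) = 13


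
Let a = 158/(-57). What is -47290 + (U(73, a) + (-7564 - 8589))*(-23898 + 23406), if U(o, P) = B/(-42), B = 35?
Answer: 7900396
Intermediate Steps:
a = -158/57 (a = 158*(-1/57) = -158/57 ≈ -2.7719)
U(o, P) = -⅚ (U(o, P) = 35/(-42) = 35*(-1/42) = -⅚)
-47290 + (U(73, a) + (-7564 - 8589))*(-23898 + 23406) = -47290 + (-⅚ + (-7564 - 8589))*(-23898 + 23406) = -47290 + (-⅚ - 16153)*(-492) = -47290 - 96923/6*(-492) = -47290 + 7947686 = 7900396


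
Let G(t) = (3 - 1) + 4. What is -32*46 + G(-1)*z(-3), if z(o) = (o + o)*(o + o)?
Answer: -1256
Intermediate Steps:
z(o) = 4*o² (z(o) = (2*o)*(2*o) = 4*o²)
G(t) = 6 (G(t) = 2 + 4 = 6)
-32*46 + G(-1)*z(-3) = -32*46 + 6*(4*(-3)²) = -1472 + 6*(4*9) = -1472 + 6*36 = -1472 + 216 = -1256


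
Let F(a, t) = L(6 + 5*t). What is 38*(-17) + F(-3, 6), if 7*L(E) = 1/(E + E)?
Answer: -325583/504 ≈ -646.00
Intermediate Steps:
L(E) = 1/(14*E) (L(E) = 1/(7*(E + E)) = 1/(7*((2*E))) = (1/(2*E))/7 = 1/(14*E))
F(a, t) = 1/(14*(6 + 5*t))
38*(-17) + F(-3, 6) = 38*(-17) + 1/(14*(6 + 5*6)) = -646 + 1/(14*(6 + 30)) = -646 + (1/14)/36 = -646 + (1/14)*(1/36) = -646 + 1/504 = -325583/504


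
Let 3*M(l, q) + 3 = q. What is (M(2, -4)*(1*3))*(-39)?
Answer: 273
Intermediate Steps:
M(l, q) = -1 + q/3
(M(2, -4)*(1*3))*(-39) = ((-1 + (1/3)*(-4))*(1*3))*(-39) = ((-1 - 4/3)*3)*(-39) = -7/3*3*(-39) = -7*(-39) = 273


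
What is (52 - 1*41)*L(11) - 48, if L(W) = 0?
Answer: -48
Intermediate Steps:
(52 - 1*41)*L(11) - 48 = (52 - 1*41)*0 - 48 = (52 - 41)*0 - 48 = 11*0 - 48 = 0 - 48 = -48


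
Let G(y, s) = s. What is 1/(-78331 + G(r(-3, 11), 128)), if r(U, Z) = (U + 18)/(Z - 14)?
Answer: -1/78203 ≈ -1.2787e-5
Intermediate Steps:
r(U, Z) = (18 + U)/(-14 + Z)
1/(-78331 + G(r(-3, 11), 128)) = 1/(-78331 + 128) = 1/(-78203) = -1/78203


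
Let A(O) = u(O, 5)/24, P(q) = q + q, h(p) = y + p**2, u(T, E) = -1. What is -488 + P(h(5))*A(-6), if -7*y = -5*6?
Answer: -41197/84 ≈ -490.44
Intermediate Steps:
y = 30/7 (y = -(-5)*6/7 = -1/7*(-30) = 30/7 ≈ 4.2857)
h(p) = 30/7 + p**2
P(q) = 2*q
A(O) = -1/24
-488 + P(h(5))*A(-6) = -488 + (2*(30/7 + 5**2))*(-1/24) = -488 + (2*(30/7 + 25))*(-1/24) = -488 + (2*(205/7))*(-1/24) = -488 + (410/7)*(-1/24) = -488 - 205/84 = -41197/84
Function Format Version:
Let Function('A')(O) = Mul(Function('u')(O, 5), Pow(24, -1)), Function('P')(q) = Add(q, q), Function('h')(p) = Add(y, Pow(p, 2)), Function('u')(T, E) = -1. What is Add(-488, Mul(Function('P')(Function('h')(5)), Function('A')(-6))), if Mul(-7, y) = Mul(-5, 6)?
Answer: Rational(-41197, 84) ≈ -490.44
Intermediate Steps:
y = Rational(30, 7) (y = Mul(Rational(-1, 7), Mul(-5, 6)) = Mul(Rational(-1, 7), -30) = Rational(30, 7) ≈ 4.2857)
Function('h')(p) = Add(Rational(30, 7), Pow(p, 2))
Function('P')(q) = Mul(2, q)
Function('A')(O) = Rational(-1, 24) (Function('A')(O) = Mul(-1, Pow(24, -1)) = Mul(-1, Rational(1, 24)) = Rational(-1, 24))
Add(-488, Mul(Function('P')(Function('h')(5)), Function('A')(-6))) = Add(-488, Mul(Mul(2, Add(Rational(30, 7), Pow(5, 2))), Rational(-1, 24))) = Add(-488, Mul(Mul(2, Add(Rational(30, 7), 25)), Rational(-1, 24))) = Add(-488, Mul(Mul(2, Rational(205, 7)), Rational(-1, 24))) = Add(-488, Mul(Rational(410, 7), Rational(-1, 24))) = Add(-488, Rational(-205, 84)) = Rational(-41197, 84)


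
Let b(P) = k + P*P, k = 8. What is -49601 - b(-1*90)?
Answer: -57709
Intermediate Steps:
b(P) = 8 + P² (b(P) = 8 + P*P = 8 + P²)
-49601 - b(-1*90) = -49601 - (8 + (-1*90)²) = -49601 - (8 + (-90)²) = -49601 - (8 + 8100) = -49601 - 1*8108 = -49601 - 8108 = -57709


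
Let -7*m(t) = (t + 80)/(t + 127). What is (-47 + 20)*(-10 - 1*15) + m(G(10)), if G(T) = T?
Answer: 647235/959 ≈ 674.91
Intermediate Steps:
m(t) = -(80 + t)/(7*(127 + t)) (m(t) = -(t + 80)/(7*(t + 127)) = -(80 + t)/(7*(127 + t)))
(-47 + 20)*(-10 - 1*15) + m(G(10)) = (-47 + 20)*(-10 - 1*15) + (-80 - 1*10)/(7*(127 + 10)) = -27*(-10 - 15) + (1/7)*(-80 - 10)/137 = -27*(-25) + (1/7)*(1/137)*(-90) = 675 - 90/959 = 647235/959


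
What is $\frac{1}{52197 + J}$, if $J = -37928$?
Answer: $\frac{1}{14269} \approx 7.0082 \cdot 10^{-5}$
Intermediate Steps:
$\frac{1}{52197 + J} = \frac{1}{52197 - 37928} = \frac{1}{14269}$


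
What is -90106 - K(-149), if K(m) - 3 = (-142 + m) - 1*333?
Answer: -89485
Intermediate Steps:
K(m) = -472 + m (K(m) = 3 + ((-142 + m) - 1*333) = 3 + ((-142 + m) - 333) = 3 + (-475 + m) = -472 + m)
-90106 - K(-149) = -90106 - (-472 - 149) = -90106 - 1*(-621) = -90106 + 621 = -89485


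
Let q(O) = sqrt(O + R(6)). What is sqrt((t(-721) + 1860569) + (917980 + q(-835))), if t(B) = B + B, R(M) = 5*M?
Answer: sqrt(2777107 + I*sqrt(805)) ≈ 1666.5 + 0.009*I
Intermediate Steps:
t(B) = 2*B
q(O) = sqrt(30 + O) (q(O) = sqrt(O + 5*6) = sqrt(O + 30) = sqrt(30 + O))
sqrt((t(-721) + 1860569) + (917980 + q(-835))) = sqrt((2*(-721) + 1860569) + (917980 + sqrt(30 - 835))) = sqrt((-1442 + 1860569) + (917980 + sqrt(-805))) = sqrt(1859127 + (917980 + I*sqrt(805))) = sqrt(2777107 + I*sqrt(805))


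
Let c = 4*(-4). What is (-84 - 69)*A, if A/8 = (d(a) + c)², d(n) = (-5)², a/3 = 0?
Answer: -99144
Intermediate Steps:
a = 0 (a = 3*0 = 0)
d(n) = 25
c = -16
A = 648 (A = 8*(25 - 16)² = 8*9² = 8*81 = 648)
(-84 - 69)*A = (-84 - 69)*648 = -153*648 = -99144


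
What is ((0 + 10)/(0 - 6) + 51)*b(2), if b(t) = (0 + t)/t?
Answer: 148/3 ≈ 49.333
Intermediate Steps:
b(t) = 1 (b(t) = t/t = 1)
((0 + 10)/(0 - 6) + 51)*b(2) = ((0 + 10)/(0 - 6) + 51)*1 = (10/(-6) + 51)*1 = (10*(-1/6) + 51)*1 = (-5/3 + 51)*1 = (148/3)*1 = 148/3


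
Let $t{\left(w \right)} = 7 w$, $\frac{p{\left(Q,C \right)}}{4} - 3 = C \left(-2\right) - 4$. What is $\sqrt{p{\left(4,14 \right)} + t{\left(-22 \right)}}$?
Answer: $3 i \sqrt{30} \approx 16.432 i$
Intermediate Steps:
$p{\left(Q,C \right)} = -4 - 8 C$ ($p{\left(Q,C \right)} = 12 + 4 \left(C \left(-2\right) - 4\right) = 12 + 4 \left(- 2 C - 4\right) = 12 + 4 \left(-4 - 2 C\right) = 12 - \left(16 + 8 C\right) = -4 - 8 C$)
$\sqrt{p{\left(4,14 \right)} + t{\left(-22 \right)}} = \sqrt{\left(-4 - 112\right) + 7 \left(-22\right)} = \sqrt{\left(-4 - 112\right) - 154} = \sqrt{-116 - 154} = \sqrt{-270} = 3 i \sqrt{30}$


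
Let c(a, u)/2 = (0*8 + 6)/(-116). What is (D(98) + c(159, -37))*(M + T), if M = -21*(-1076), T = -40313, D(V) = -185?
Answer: 95104856/29 ≈ 3.2795e+6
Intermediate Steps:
c(a, u) = -3/29 (c(a, u) = 2*((0*8 + 6)/(-116)) = 2*((0 + 6)*(-1/116)) = 2*(6*(-1/116)) = 2*(-3/58) = -3/29)
M = 22596
(D(98) + c(159, -37))*(M + T) = (-185 - 3/29)*(22596 - 40313) = -5368/29*(-17717) = 95104856/29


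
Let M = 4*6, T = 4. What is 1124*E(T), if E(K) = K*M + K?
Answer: 112400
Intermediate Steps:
M = 24
E(K) = 25*K (E(K) = K*24 + K = 24*K + K = 25*K)
1124*E(T) = 1124*(25*4) = 1124*100 = 112400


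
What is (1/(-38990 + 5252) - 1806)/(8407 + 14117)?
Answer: -60930829/759914712 ≈ -0.080181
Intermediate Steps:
(1/(-38990 + 5252) - 1806)/(8407 + 14117) = (1/(-33738) - 1806)/22524 = (-1/33738 - 1806)*(1/22524) = -60930829/33738*1/22524 = -60930829/759914712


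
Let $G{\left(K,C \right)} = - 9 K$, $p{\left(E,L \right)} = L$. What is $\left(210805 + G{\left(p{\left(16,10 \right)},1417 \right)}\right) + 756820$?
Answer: $967535$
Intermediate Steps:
$\left(210805 + G{\left(p{\left(16,10 \right)},1417 \right)}\right) + 756820 = \left(210805 - 90\right) + 756820 = 210715 + 756820 = 967535$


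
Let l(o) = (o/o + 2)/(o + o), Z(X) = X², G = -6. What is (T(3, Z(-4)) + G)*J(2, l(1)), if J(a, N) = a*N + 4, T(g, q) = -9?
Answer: -105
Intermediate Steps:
l(o) = 3/(2*o) (l(o) = (1 + 2)/((2*o)) = 3*(1/(2*o)) = 3/(2*o))
J(a, N) = 4 + N*a (J(a, N) = N*a + 4 = 4 + N*a)
(T(3, Z(-4)) + G)*J(2, l(1)) = (-9 - 6)*(4 + ((3/2)/1)*2) = -15*(4 + ((3/2)*1)*2) = -15*(4 + (3/2)*2) = -15*(4 + 3) = -15*7 = -105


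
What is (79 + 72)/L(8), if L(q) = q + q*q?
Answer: 151/72 ≈ 2.0972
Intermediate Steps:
L(q) = q + q**2
(79 + 72)/L(8) = (79 + 72)/((8*(1 + 8))) = 151/((8*9)) = 151/72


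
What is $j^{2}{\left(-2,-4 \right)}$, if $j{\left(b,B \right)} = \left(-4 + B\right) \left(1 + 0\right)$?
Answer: $64$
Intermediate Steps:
$j{\left(b,B \right)} = -4 + B$ ($j{\left(b,B \right)} = \left(-4 + B\right) 1 = -4 + B$)
$j^{2}{\left(-2,-4 \right)} = \left(-4 - 4\right)^{2} = \left(-8\right)^{2} = 64$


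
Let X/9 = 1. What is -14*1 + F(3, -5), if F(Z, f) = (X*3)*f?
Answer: -149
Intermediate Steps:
X = 9 (X = 9*1 = 9)
F(Z, f) = 27*f (F(Z, f) = (9*3)*f = 27*f)
-14*1 + F(3, -5) = -14*1 + 27*(-5) = -14 - 135 = -149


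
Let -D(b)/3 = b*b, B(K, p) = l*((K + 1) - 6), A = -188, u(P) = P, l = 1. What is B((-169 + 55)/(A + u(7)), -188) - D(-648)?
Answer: 228007081/181 ≈ 1.2597e+6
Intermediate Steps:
B(K, p) = -5 + K (B(K, p) = 1*((K + 1) - 6) = 1*((1 + K) - 6) = 1*(-5 + K) = -5 + K)
D(b) = -3*b**2 (D(b) = -3*b*b = -3*b**2)
B((-169 + 55)/(A + u(7)), -188) - D(-648) = (-5 + (-169 + 55)/(-188 + 7)) - (-3)*(-648)**2 = (-5 - 114/(-181)) - (-3)*419904 = (-5 - 114*(-1/181)) - 1*(-1259712) = (-5 + 114/181) + 1259712 = -791/181 + 1259712 = 228007081/181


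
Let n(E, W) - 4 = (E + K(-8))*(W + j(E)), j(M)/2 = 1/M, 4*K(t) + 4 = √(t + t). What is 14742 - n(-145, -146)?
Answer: -954102/145 + 21172*I/145 ≈ -6580.0 + 146.01*I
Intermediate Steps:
K(t) = -1 + √2*√t/4 (K(t) = -1 + √(t + t)/4 = -1 + √(2*t)/4 = -1 + (√2*√t)/4 = -1 + √2*√t/4)
j(M) = 2/M (j(M) = 2*(1/M) = 2/M)
n(E, W) = 4 + (W + 2/E)*(-1 + I + E) (n(E, W) = 4 + (E + (-1 + √2*√(-8)/4))*(W + 2/E) = 4 + (E + (-1 + √2*(2*I*√2)/4))*(W + 2/E) = 4 + (E + (-1 + I))*(W + 2/E) = 4 + (-1 + I + E)*(W + 2/E) = 4 + (W + 2/E)*(-1 + I + E))
14742 - n(-145, -146) = 14742 - (-2 + 2*I - 145*(6 - 145*(-146) - 1*(-146)*(1 - I)))/(-145) = 14742 - (-1)*(-2 + 2*I - 145*(6 + 21170 + (146 - 146*I)))/145 = 14742 - (-1)*(-2 + 2*I - 145*(21322 - 146*I))/145 = 14742 - (-1)*(-2 + 2*I + (-3091690 + 21170*I))/145 = 14742 - (-1)*(-3091692 + 21172*I)/145 = 14742 - (3091692/145 - 21172*I/145) = 14742 + (-3091692/145 + 21172*I/145) = -954102/145 + 21172*I/145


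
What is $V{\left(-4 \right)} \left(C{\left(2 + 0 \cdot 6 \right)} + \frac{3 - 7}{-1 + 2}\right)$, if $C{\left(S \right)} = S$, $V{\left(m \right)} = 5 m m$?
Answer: $-160$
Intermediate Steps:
$V{\left(m \right)} = 5 m^{2}$
$V{\left(-4 \right)} \left(C{\left(2 + 0 \cdot 6 \right)} + \frac{3 - 7}{-1 + 2}\right) = 5 \left(-4\right)^{2} \left(\left(2 + 0 \cdot 6\right) + \frac{3 - 7}{-1 + 2}\right) = 5 \cdot 16 \left(\left(2 + 0\right) - \frac{4}{1}\right) = 80 \left(2 - 4\right) = 80 \left(-2\right) = -160$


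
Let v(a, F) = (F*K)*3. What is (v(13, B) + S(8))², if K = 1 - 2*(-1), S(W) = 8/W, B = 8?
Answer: 5329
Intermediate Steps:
K = 3 (K = 1 + 2 = 3)
v(a, F) = 9*F (v(a, F) = (F*3)*3 = (3*F)*3 = 9*F)
(v(13, B) + S(8))² = (9*8 + 8/8)² = (72 + 8*(⅛))² = (72 + 1)² = 73² = 5329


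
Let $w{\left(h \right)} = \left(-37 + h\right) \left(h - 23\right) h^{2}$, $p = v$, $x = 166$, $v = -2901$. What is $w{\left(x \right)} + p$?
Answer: $508322631$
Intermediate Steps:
$p = -2901$
$w{\left(h \right)} = h^{2} \left(-37 + h\right) \left(-23 + h\right)$ ($w{\left(h \right)} = \left(-37 + h\right) \left(-23 + h\right) h^{2} = h^{2} \left(-37 + h\right) \left(-23 + h\right)$)
$w{\left(x \right)} + p = 166^{2} \left(851 + 166^{2} - 9960\right) - 2901 = 27556 \left(851 + 27556 - 9960\right) - 2901 = 27556 \cdot 18447 - 2901 = 508325532 - 2901 = 508322631$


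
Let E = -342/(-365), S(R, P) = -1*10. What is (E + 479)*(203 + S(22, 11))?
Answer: 33809161/365 ≈ 92628.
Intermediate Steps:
S(R, P) = -10
E = 342/365 (E = -342*(-1/365) = 342/365 ≈ 0.93699)
(E + 479)*(203 + S(22, 11)) = (342/365 + 479)*(203 - 10) = (175177/365)*193 = 33809161/365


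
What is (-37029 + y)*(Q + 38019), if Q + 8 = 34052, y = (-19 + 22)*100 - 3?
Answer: -2647018116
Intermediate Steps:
y = 297 (y = 3*100 - 3 = 300 - 3 = 297)
Q = 34044 (Q = -8 + 34052 = 34044)
(-37029 + y)*(Q + 38019) = (-37029 + 297)*(34044 + 38019) = -36732*72063 = -2647018116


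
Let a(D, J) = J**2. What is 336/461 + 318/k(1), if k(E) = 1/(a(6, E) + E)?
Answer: 293532/461 ≈ 636.73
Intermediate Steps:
k(E) = 1/(E + E**2) (k(E) = 1/(E**2 + E) = 1/(E + E**2))
336/461 + 318/k(1) = 336/461 + 318/((1/(1*(1 + 1)))) = 336*(1/461) + 318/((1/2)) = 336/461 + 318/((1*(1/2))) = 336/461 + 318/(1/2) = 336/461 + 318*2 = 336/461 + 636 = 293532/461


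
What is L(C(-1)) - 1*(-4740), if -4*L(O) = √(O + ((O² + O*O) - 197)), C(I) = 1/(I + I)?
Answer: 4740 - I*√197/4 ≈ 4740.0 - 3.5089*I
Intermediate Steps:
C(I) = 1/(2*I)
L(O) = -√(-197 + O + 2*O²)/4 (L(O) = -√(O + ((O² + O*O) - 197))/4 = -√(O + ((O² + O²) - 197))/4 = -√(O + (2*O² - 197))/4 = -√(O + (-197 + 2*O²))/4 = -√(-197 + O + 2*O²)/4)
L(C(-1)) - 1*(-4740) = -√(-197 + (½)/(-1) + 2*((½)/(-1))²)/4 - 1*(-4740) = -√(-197 + (½)*(-1) + 2*((½)*(-1))²)/4 + 4740 = -√(-197 - ½ + 2*(-½)²)/4 + 4740 = -√(-197 - ½ + 2*(¼))/4 + 4740 = -√(-197 - ½ + ½)/4 + 4740 = -I*√197/4 + 4740 = 4740 - I*√197/4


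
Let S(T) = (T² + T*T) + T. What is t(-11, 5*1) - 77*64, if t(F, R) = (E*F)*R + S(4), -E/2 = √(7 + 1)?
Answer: -4892 + 220*√2 ≈ -4580.9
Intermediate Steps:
S(T) = T + 2*T² (S(T) = (T² + T²) + T = 2*T² + T = T + 2*T²)
E = -4*√2 (E = -2*√(7 + 1) = -4*√2 ≈ -5.6569)
t(F, R) = 36 - 4*F*R*√2 (t(F, R) = ((-4*√2)*F)*R + 4*(1 + 2*4) = (-4*F*√2)*R + 4*(1 + 8) = -4*F*R*√2 + 4*9 = -4*F*R*√2 + 36 = 36 - 4*F*R*√2)
t(-11, 5*1) - 77*64 = (36 - 4*(-11)*5*1*√2) - 77*64 = (36 - 4*(-11)*5*√2) - 4928 = (36 + 220*√2) - 4928 = -4892 + 220*√2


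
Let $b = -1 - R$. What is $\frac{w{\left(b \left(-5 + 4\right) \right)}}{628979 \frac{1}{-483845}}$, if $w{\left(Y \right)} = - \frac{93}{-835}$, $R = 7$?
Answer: $- \frac{8999517}{105039493} \approx -0.085678$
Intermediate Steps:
$b = -8$ ($b = -1 - 7 = -8$)
$w{\left(Y \right)} = \frac{93}{835}$ ($w{\left(Y \right)} = \left(-93\right) \left(- \frac{1}{835}\right) = \frac{93}{835}$)
$\frac{w{\left(b \left(-5 + 4\right) \right)}}{628979 \frac{1}{-483845}} = \frac{93}{835 \frac{628979}{-483845}} = \frac{93}{835 \cdot 628979 \left(- \frac{1}{483845}\right)} = \frac{93}{835 \left(- \frac{628979}{483845}\right)} = \frac{93}{835} \left(- \frac{483845}{628979}\right) = - \frac{8999517}{105039493}$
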